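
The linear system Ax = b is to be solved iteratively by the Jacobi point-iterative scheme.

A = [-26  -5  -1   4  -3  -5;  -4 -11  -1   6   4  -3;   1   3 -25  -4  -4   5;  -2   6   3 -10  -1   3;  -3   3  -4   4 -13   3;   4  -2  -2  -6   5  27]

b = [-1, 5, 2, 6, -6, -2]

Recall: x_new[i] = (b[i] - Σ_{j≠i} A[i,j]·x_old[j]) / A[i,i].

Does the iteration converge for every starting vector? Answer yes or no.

yes

Diagonal D = diag(-26, -11, -25, -10, -13, 27); L, U strict lower/upper.
Jacobi T = -D⁻¹(L+U): T[3,0] = -(-2)/(-10) = -0.2000; T[3,3] = 0.
  T[0,:] = [+0.0000, -0.1923, -0.0385, +0.1538, -0.1154, -0.1923]
  T[1,:] = [-0.3636, +0.0000, -0.0909, +0.5455, +0.3636, -0.2727]
  T[2,:] = [+0.0400, +0.1200, +0.0000, -0.1600, -0.1600, +0.2000]
  T[3,:] = [-0.2000, +0.6000, +0.3000, +0.0000, -0.1000, +0.3000]
  T[4,:] = [-0.2308, +0.2308, -0.3077, +0.3077, +0.0000, +0.2308]
  T[5,:] = [-0.1481, +0.0741, +0.0741, +0.2222, -0.1852, +0.0000]
|roots of det(T-λI)|: 0.7620, 0.6382, 0.1564, 0.1564, 0.1325, 0.0655.
spectral radius ρ = 0.7620; 0.7620 < 1 ⇒ converges.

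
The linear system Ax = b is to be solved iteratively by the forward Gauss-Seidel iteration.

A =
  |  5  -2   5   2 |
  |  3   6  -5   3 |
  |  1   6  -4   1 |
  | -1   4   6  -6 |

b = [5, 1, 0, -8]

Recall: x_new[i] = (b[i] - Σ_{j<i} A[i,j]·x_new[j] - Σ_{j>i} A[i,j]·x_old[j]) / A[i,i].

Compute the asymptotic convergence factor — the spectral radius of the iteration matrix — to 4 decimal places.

Write A = D+L+U with D = diag(5, 6, -4, -6).
T_GS = -(D+L)⁻¹U: row 0 first, T[0,2] = -(5)/(5) = -1.0000; later rows by forward substitution.
  T[0,:] = [+0.0000, +0.4000, -1.0000, -0.4000]
  T[1,:] = [+0.0000, -0.2000, +1.3333, -0.3000]
  T[2,:] = [+0.0000, -0.2000, +1.7500, -0.3000]
  T[3,:] = [+0.0000, -0.4000, +2.8056, -0.4333]
eigenvalue magnitudes: 1.1353, 0.1203, 0.1017, 0.0000.
spectral radius ρ = 1.1353; 1.1353 > 1: divergent.

1.1353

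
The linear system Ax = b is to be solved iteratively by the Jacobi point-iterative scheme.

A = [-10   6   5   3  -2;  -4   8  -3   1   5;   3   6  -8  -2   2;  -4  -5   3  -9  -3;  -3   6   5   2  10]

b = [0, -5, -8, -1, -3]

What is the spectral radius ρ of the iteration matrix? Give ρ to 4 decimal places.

Split A = D + L + U, D = diag(-10, 8, -8, -9, 10).
T_J = -D⁻¹(L+U): T[2,1] = -(6)/(-8) = +0.7500; T[2,2] = 0.
  T[0,:] = [+0.0000  +0.6000  +0.5000  +0.3000  -0.2000]
  T[1,:] = [+0.5000  +0.0000  +0.3750  -0.1250  -0.6250]
  T[2,:] = [+0.3750  +0.7500  +0.0000  -0.2500  +0.2500]
  T[3,:] = [-0.4444  -0.5556  +0.3333  +0.0000  -0.3333]
  T[4,:] = [+0.3000  -0.6000  -0.5000  -0.2000  +0.0000]
eigenvalue magnitudes: 1.1814, 0.9447, 0.5437, 0.5437, 0.0070.
ρ = 1.1814; 1.1814 > 1, so it fails to converge.

1.1814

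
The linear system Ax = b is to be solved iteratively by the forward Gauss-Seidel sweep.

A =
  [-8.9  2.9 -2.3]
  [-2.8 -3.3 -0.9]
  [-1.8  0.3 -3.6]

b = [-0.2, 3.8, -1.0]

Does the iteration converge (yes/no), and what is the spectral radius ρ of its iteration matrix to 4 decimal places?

yes, ρ = 0.2999

Diagonal D = diag(-8.9, -3.3, -3.6); L, U strict lower/upper.
Gauss-Seidel: T = -(D+L)⁻¹U, row 0 first, T[0,1] = -(2.9)/(-8.9) = +0.3258; later rows by forward substitution.
  T[0,:] = [+0.0000  +0.3258  -0.2584]
  T[1,:] = [+0.0000  -0.2765  -0.0535]
  T[2,:] = [+0.0000  -0.1860  +0.1248]
eigenvalue magnitudes: 0.2999, 0.1482, 0.0000.
ρ = 0.2999; 0.2999 < 1: convergent.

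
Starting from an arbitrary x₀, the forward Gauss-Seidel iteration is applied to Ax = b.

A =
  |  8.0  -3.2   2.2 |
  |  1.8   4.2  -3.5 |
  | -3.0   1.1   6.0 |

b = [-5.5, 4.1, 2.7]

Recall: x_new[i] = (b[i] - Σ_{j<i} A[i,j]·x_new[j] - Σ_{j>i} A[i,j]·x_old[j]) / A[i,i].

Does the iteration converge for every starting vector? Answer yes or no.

yes

Diagonal D = diag(8, 4.2, 6); L, U strict lower/upper.
GS T = -(D+L)⁻¹U: row 0 first, T[0,1] = -(-3.2)/(8) = +0.4000; later rows by forward substitution.
  T[0,:] = [+0.0000 +0.4000 -0.2750]
  T[1,:] = [+0.0000 -0.1714 +0.9512]
  T[2,:] = [+0.0000 +0.2314 -0.3119]
|roots of det(T-λI)|: 0.7161, 0.2328, 0.0000.
spectral radius ρ = 0.7161; 0.7161 < 1, so it converges for any x₀.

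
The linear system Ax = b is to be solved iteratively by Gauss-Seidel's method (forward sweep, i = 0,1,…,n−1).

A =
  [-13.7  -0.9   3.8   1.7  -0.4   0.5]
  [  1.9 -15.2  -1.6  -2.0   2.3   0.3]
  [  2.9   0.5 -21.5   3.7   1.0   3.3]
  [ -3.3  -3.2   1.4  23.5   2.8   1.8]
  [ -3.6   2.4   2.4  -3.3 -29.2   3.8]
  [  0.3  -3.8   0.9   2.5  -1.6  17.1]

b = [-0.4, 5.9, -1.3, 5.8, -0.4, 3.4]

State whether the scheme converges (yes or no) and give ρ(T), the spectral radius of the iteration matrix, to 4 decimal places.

Write A = D+L+U with D = diag(-13.7, -15.2, -21.5, 23.5, -29.2, 17.1).
T_GS = -(D+L)⁻¹U: row 0 first, T[0,3] = -(1.7)/(-13.7) = +0.1241; later rows by forward substitution.
  T[0,:] = [+0.0000, -0.0657, +0.2774, +0.1241, -0.0292, +0.0365]
  T[1,:] = [+0.0000, -0.0082, -0.0706, -0.1161, +0.1477, +0.0243]
  T[2,:] = [+0.0000, -0.0091, +0.0358, +0.1861, +0.0460, +0.1590]
  T[3,:] = [+0.0000, -0.0098, +0.0272, -0.0095, -0.1059, -0.0776]
  T[4,:] = [+0.0000, +0.0078, -0.0401, -0.0085, +0.0315, +0.1495]
  T[5,:] = [+0.0000, +0.0020, -0.0302, -0.0372, +0.0493, +0.0217]
|roots of det(T-λI)|: 0.1716, 0.0506, 0.0506, 0.0388, 0.0190, 0.0000.
spectral radius ρ = 0.1716; 0.1716 < 1 ⇒ converges.

yes, ρ = 0.1716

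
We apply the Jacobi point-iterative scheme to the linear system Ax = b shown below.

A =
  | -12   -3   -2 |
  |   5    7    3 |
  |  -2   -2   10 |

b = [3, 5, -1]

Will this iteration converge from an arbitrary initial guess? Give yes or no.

Let D = diag(-12, 7, 10); L, U the strict triangles.
T_J = -D⁻¹(L+U): T[0,1] = -(-3)/(-12) = -0.2500; T[0,0] = 0.
  T[0,:] = [+0.0000  -0.2500  -0.1667]
  T[1,:] = [-0.7143  +0.0000  -0.4286]
  T[2,:] = [+0.2000  +0.2000  +0.0000]
moduli |λ_i(T)| = 0.4116, 0.3315, 0.3315.
ρ = 0.4116; 0.4116 < 1: convergent.

yes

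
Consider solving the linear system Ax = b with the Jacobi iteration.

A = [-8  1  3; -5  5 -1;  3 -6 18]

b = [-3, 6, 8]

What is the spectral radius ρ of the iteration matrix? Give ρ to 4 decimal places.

Diagonal D = diag(-8, 5, 18); L, U strict lower/upper.
Jacobi T = -D⁻¹(L+U): T[1,0] = -(-5)/(5) = +1.0000; T[1,1] = 0.
  T[0,:] = [+0.0000, +0.1250, +0.3750]
  T[1,:] = [+1.0000, +0.0000, +0.2000]
  T[2,:] = [-0.1667, +0.3333, +0.0000]
moduli |λ_i(T)| = 0.5807, 0.4562, 0.4562.
ρ(T) = max|λ| = 0.5807; 0.5807 < 1, so it converges for any x₀.

0.5807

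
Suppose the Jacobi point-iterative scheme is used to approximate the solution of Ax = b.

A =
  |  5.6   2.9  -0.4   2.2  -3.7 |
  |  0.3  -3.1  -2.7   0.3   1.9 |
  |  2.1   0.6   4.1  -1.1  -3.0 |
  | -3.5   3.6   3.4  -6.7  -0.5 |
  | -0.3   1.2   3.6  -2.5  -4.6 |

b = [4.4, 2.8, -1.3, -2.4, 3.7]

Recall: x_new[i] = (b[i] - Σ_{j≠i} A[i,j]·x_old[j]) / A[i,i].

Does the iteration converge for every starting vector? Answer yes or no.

no

Write A = D+L+U with D = diag(5.6, -3.1, 4.1, -6.7, -4.6).
T_J = -D⁻¹(L+U): T[3,1] = -(3.6)/(-6.7) = +0.5373; T[3,3] = 0.
  T[0,:] = [+0.0000 -0.5179 +0.0714 -0.3929 +0.6607]
  T[1,:] = [+0.0968 +0.0000 -0.8710 +0.0968 +0.6129]
  T[2,:] = [-0.5122 -0.1463 +0.0000 +0.2683 +0.7317]
  T[3,:] = [-0.5224 +0.5373 +0.5075 +0.0000 -0.0746]
  T[4,:] = [-0.0652 +0.2609 +0.7826 -0.5435 +0.0000]
|roots of det(T-λI)|: 1.3691, 0.7254, 0.7254, 0.4524, 0.2055.
ρ = 1.3691; 1.3691 > 1 ⇒ diverges.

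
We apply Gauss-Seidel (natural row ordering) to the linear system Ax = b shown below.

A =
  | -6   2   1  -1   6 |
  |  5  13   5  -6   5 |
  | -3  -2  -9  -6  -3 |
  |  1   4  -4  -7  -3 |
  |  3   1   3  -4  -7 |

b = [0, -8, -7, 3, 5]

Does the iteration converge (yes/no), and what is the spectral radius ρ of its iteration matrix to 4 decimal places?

Let D = diag(-6, 13, -9, -7, -7); L, U the strict triangles.
Gauss-Seidel: T = -(D+L)⁻¹U, row 0 first, T[0,1] = -(2)/(-6) = +0.3333; later rows by forward substitution.
  T[0,:] = [+0.0000  +0.3333  +0.1667  -0.1667  +1.0000]
  T[1,:] = [+0.0000  -0.1282  -0.4487  +0.5256  -0.7692]
  T[2,:] = [+0.0000  -0.0826  +0.0442  -0.7279  -0.4957]
  T[3,:] = [+0.0000  +0.0216  -0.2578  +0.6925  -0.4420]
  T[4,:] = [+0.0000  +0.0768  +0.1736  -0.7040  +0.3588]
|λ(T)| sorted: 1.1759, 0.2674, 0.2674, 0.1867, 0.0000.
spectral radius ρ = 1.1759; 1.1759 > 1: divergent.

no, ρ = 1.1759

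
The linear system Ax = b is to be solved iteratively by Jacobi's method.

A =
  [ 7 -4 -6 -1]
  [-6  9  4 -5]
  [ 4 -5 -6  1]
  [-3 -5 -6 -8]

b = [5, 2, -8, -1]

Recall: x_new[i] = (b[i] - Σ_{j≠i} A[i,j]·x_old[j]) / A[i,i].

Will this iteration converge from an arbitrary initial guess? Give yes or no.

no

Diagonal D = diag(7, 9, -6, -8); L, U strict lower/upper.
Jacobi: T = -D⁻¹(L+U), T[1,3] = -(-5)/(9) = +0.5556; T[1,1] = 0.
  T[0,:] = [+0.0000  +0.5714  +0.8571  +0.1429]
  T[1,:] = [+0.6667  +0.0000  -0.4444  +0.5556]
  T[2,:] = [+0.6667  -0.8333  +0.0000  +0.1667]
  T[3,:] = [-0.3750  -0.6250  -0.7500  +0.0000]
|roots of det(T-λI)|: 1.2086, 0.7625, 0.5689, 0.5689.
ρ(T) = max|λ| = 1.2086; 1.2086 > 1, so it fails to converge.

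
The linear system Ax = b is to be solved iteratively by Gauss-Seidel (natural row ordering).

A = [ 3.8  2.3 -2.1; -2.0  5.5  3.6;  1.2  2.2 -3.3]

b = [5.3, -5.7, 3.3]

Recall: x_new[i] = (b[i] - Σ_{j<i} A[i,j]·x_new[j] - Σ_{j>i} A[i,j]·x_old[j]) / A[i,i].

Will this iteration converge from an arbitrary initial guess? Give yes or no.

Let D = diag(3.8, 5.5, -3.3); L, U the strict triangles.
GS T = -(D+L)⁻¹U: row 0 first, T[0,1] = -(2.3)/(3.8) = -0.6053; later rows by forward substitution.
  T[0,:] = [+0.0000, -0.6053, +0.5526]
  T[1,:] = [+0.0000, -0.2201, -0.4536]
  T[2,:] = [+0.0000, -0.3668, -0.1014]
|eigenvalues of T|: 0.5730, 0.2514, 0.0000.
ρ(T) = max|λ| = 0.5730; 0.5730 < 1: convergent.

yes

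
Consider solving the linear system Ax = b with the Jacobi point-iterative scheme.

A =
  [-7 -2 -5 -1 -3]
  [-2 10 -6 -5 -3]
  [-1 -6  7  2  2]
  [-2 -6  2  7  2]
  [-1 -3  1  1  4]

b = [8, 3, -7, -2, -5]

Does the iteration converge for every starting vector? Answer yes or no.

Let D = diag(-7, 10, 7, 7, 4); L, U the strict triangles.
Jacobi T = -D⁻¹(L+U): T[1,0] = -(-2)/(10) = +0.2000; T[1,1] = 0.
  T[0,:] = [+0.0000, -0.2857, -0.7143, -0.1429, -0.4286]
  T[1,:] = [+0.2000, +0.0000, +0.6000, +0.5000, +0.3000]
  T[2,:] = [+0.1429, +0.8571, +0.0000, -0.2857, -0.2857]
  T[3,:] = [+0.2857, +0.8571, -0.2857, +0.0000, -0.2857]
  T[4,:] = [+0.2500, +0.7500, -0.2500, -0.2500, +0.0000]
moduli |λ_i(T)| = 1.3435, 0.5171, 0.5171, 0.2279, 0.2279.
ρ(T) = max|λ| = 1.3435; 1.3435 > 1, so it fails to converge.

no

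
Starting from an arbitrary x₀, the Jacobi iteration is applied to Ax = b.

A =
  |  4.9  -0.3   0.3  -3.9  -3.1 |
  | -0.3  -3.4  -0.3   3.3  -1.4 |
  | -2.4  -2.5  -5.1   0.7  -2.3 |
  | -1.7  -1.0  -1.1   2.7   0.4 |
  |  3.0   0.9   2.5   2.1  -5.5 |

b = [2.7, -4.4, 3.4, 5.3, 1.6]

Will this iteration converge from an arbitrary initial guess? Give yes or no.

A = D + L + U where D = diag(4.9, -3.4, -5.1, 2.7, -5.5).
Jacobi: T = -D⁻¹(L+U), T[0,4] = -(-3.1)/(4.9) = +0.6327; T[0,0] = 0.
  T[0,:] = [+0.0000 +0.0612 -0.0612 +0.7959 +0.6327]
  T[1,:] = [-0.0882 +0.0000 -0.0882 +0.9706 -0.4118]
  T[2,:] = [-0.4706 -0.4902 +0.0000 +0.1373 -0.4510]
  T[3,:] = [+0.6296 +0.3704 +0.4074 +0.0000 -0.1481]
  T[4,:] = [+0.5455 +0.1636 +0.4545 +0.3818 +0.0000]
|λ(T)| sorted: 1.1814, 0.5955, 0.3952, 0.3952, 0.1481.
ρ = 1.1814; 1.1814 > 1, so it fails to converge.

no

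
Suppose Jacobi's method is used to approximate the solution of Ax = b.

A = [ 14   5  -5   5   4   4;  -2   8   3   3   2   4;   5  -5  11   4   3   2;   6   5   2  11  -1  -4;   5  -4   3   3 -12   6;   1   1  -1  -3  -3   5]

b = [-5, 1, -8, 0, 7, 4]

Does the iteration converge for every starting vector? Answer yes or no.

no

Write A = D+L+U with D = diag(14, 8, 11, 11, -12, 5).
T_J = -D⁻¹(L+U): T[0,4] = -(4)/(14) = -0.2857; T[0,0] = 0.
  T[0,:] = [+0.0000  -0.3571  +0.3571  -0.3571  -0.2857  -0.2857]
  T[1,:] = [+0.2500  +0.0000  -0.3750  -0.3750  -0.2500  -0.5000]
  T[2,:] = [-0.4545  +0.4545  +0.0000  -0.3636  -0.2727  -0.1818]
  T[3,:] = [-0.5455  -0.4545  -0.1818  +0.0000  +0.0909  +0.3636]
  T[4,:] = [+0.4167  -0.3333  +0.2500  +0.2500  +0.0000  +0.5000]
  T[5,:] = [-0.2000  -0.2000  +0.2000  +0.6000  +0.6000  +0.0000]
eigenvalue magnitudes: 1.1502, 0.6518, 0.6518, 0.6190, 0.5222, 0.0537.
ρ = 1.1502; 1.1502 > 1, so it fails to converge.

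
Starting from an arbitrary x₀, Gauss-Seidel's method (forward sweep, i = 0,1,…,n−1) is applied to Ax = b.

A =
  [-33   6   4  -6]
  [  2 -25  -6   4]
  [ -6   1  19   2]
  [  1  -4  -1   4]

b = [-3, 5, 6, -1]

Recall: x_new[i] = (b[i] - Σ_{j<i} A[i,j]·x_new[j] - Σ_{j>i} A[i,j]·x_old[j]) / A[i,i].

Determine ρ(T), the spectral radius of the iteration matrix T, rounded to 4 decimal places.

Diagonal D = diag(-33, -25, 19, 4); L, U strict lower/upper.
Gauss-Seidel: T = -(D+L)⁻¹U, row 0 first, T[0,2] = -(4)/(-33) = +0.1212; later rows by forward substitution.
  T[0,:] = [+0.0000, +0.1818, +0.1212, -0.1818]
  T[1,:] = [+0.0000, +0.0145, -0.2303, +0.1455]
  T[2,:] = [+0.0000, +0.0567, +0.0504, -0.1703]
  T[3,:] = [+0.0000, -0.0167, -0.2480, +0.1483]
eigenvalue magnitudes: 0.2594, 0.0935, 0.0474, 0.0000.
ρ = 0.2594; 0.2594 < 1: convergent.

0.2594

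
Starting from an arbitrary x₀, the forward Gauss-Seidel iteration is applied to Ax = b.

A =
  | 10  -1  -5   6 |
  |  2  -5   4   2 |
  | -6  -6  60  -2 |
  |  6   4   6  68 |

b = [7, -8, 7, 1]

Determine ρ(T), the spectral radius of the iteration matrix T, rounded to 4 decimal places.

Let D = diag(10, -5, 60, 68); L, U the strict triangles.
GS T = -(D+L)⁻¹U: row 0 first, T[0,3] = -(6)/(10) = -0.6000; later rows by forward substitution.
  T[0,:] = [+0.0000 +0.1000 +0.5000 -0.6000]
  T[1,:] = [+0.0000 +0.0400 +1.0000 +0.1600]
  T[2,:] = [+0.0000 +0.0140 +0.1500 -0.0107]
  T[3,:] = [+0.0000 -0.0124 -0.1162 +0.0445]
|eigenvalues of T|: 0.2245, 0.0378, 0.0278, 0.0000.
spectral radius ρ = 0.2245; 0.2245 < 1: convergent.

0.2245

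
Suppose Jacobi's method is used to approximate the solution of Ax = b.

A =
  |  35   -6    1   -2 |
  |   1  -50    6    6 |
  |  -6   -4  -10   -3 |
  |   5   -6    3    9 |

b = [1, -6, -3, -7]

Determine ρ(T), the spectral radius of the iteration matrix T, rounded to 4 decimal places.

Write A = D+L+U with D = diag(35, -50, -10, 9).
T_J = -D⁻¹(L+U): T[1,0] = -(1)/(-50) = +0.0200; T[1,1] = 0.
  T[0,:] = [+0.0000, +0.1714, -0.0286, +0.0571]
  T[1,:] = [+0.0200, +0.0000, +0.1200, +0.1200]
  T[2,:] = [-0.6000, -0.4000, +0.0000, -0.3000]
  T[3,:] = [-0.5556, +0.6667, -0.3333, +0.0000]
|λ(T)| sorted: 0.4278, 0.1971, 0.1971, 0.0642.
spectral radius ρ = 0.4278; 0.4278 < 1, so it converges for any x₀.

0.4278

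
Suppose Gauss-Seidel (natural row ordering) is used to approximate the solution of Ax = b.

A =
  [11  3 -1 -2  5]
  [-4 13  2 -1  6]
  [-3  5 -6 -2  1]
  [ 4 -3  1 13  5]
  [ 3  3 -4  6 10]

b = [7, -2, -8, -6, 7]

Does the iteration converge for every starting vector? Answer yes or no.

yes

Split A = D + L + U, D = diag(11, 13, -6, 13, 10).
T_GS = -(D+L)⁻¹U: row 0 first, T[0,2] = -(-1)/(11) = +0.0909; later rows by forward substitution.
  T[0,:] = [+0.0000, -0.2727, +0.0909, +0.1818, -0.4545]
  T[1,:] = [+0.0000, -0.0839, -0.1259, +0.1329, -0.6014]
  T[2,:] = [+0.0000, +0.0664, -0.1503, -0.3135, -0.1072]
  T[3,:] = [+0.0000, +0.0594, -0.0455, -0.0012, -0.3753]
  T[4,:] = [+0.0000, +0.0979, -0.0224, -0.2191, +0.4991]
|roots of det(T-λI)|: 0.5615, 0.2140, 0.2140, 0.0628, 0.0000.
spectral radius ρ = 0.5615; 0.5615 < 1, so it converges for any x₀.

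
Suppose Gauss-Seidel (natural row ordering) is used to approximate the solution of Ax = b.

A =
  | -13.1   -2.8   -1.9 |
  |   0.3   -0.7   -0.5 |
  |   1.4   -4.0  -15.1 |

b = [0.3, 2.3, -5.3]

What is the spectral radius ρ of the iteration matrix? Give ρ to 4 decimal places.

0.1795

Write A = D+L+U with D = diag(-13.1, -0.7, -15.1).
GS T = -(D+L)⁻¹U: row 0 first, T[0,1] = -(-2.8)/(-13.1) = -0.2137; later rows by forward substitution.
  T[0,:] = [+0.0000 -0.2137 -0.1450]
  T[1,:] = [+0.0000 -0.0916 -0.7764]
  T[2,:] = [+0.0000 +0.0044 +0.1922]
|roots of det(T-λI)|: 0.1795, 0.0789, 0.0000.
ρ = 0.1795; 0.1795 < 1: convergent.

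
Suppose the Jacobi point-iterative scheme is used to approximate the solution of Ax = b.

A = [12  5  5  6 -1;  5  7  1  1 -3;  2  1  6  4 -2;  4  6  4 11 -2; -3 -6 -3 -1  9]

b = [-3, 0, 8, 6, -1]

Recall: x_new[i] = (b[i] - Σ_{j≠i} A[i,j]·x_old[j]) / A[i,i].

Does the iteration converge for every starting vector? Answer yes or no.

A = D + L + U where D = diag(12, 7, 6, 11, 9).
Jacobi: T = -D⁻¹(L+U), T[0,2] = -(5)/(12) = -0.4167; T[0,0] = 0.
  T[0,:] = [+0.0000  -0.4167  -0.4167  -0.5000  +0.0833]
  T[1,:] = [-0.7143  +0.0000  -0.1429  -0.1429  +0.4286]
  T[2,:] = [-0.3333  -0.1667  +0.0000  -0.6667  +0.3333]
  T[3,:] = [-0.3636  -0.5455  -0.3636  +0.0000  +0.1818]
  T[4,:] = [+0.3333  +0.6667  +0.3333  +0.1111  +0.0000]
|eigenvalues of T|: 1.4459, 0.7680, 0.2415, 0.2415, 0.2364.
spectral radius ρ = 1.4459; 1.4459 > 1: divergent.

no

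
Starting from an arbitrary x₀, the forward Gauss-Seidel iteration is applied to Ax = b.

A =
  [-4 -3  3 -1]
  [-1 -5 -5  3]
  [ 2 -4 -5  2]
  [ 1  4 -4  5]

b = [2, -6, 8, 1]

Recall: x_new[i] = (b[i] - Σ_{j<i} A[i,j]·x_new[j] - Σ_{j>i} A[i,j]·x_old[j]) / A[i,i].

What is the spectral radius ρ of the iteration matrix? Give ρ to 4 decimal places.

1.1882

Diagonal D = diag(-4, -5, -5, 5); L, U strict lower/upper.
Gauss-Seidel: T = -(D+L)⁻¹U, row 0 first, T[0,3] = -(-1)/(-4) = -0.2500; later rows by forward substitution.
  T[0,:] = [+0.0000  -0.7500  +0.7500  -0.2500]
  T[1,:] = [+0.0000  +0.1500  -1.1500  +0.6500]
  T[2,:] = [+0.0000  -0.4200  +1.2200  -0.2200]
  T[3,:] = [+0.0000  -0.3060  +1.7460  -0.6460]
|roots of det(T-λI)|: 1.1882, 0.5551, 0.0910, 0.0000.
ρ = 1.1882; 1.1882 > 1: divergent.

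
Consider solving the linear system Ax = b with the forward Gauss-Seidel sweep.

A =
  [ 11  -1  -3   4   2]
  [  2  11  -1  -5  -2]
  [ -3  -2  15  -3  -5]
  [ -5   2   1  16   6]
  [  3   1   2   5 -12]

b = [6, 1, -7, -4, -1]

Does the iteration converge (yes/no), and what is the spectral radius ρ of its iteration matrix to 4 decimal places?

yes, ρ = 0.5396

Let D = diag(11, 11, 15, 16, -12); L, U the strict triangles.
T_GS = -(D+L)⁻¹U: row 0 first, T[0,1] = -(-1)/(11) = +0.0909; later rows by forward substitution.
  T[0,:] = [+0.0000 +0.0909 +0.2727 -0.3636 -0.1818]
  T[1,:] = [+0.0000 -0.0165 +0.0413 +0.5207 +0.2149]
  T[2,:] = [+0.0000 +0.0160 +0.0601 +0.1967 +0.3256]
  T[3,:] = [+0.0000 +0.0295 +0.0763 -0.1910 -0.4790]
  T[4,:] = [+0.0000 +0.0363 +0.1134 -0.0943 -0.1729]
|eigenvalues of T|: 0.5396, 0.1320, 0.1320, 0.0165, 0.0000.
spectral radius ρ = 0.5396; 0.5396 < 1: convergent.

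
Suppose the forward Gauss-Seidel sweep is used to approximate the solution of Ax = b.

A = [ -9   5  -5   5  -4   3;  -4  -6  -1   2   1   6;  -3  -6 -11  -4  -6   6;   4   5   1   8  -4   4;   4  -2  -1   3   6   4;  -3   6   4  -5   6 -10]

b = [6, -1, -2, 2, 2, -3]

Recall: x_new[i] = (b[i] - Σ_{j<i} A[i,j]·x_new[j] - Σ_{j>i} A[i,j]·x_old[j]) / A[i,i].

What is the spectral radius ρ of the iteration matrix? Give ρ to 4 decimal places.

A = D + L + U where D = diag(-9, -6, -11, 8, 6, -10).
GS T = -(D+L)⁻¹U: row 0 first, T[0,4] = -(-4)/(-9) = -0.4444; later rows by forward substitution.
  T[0,:] = [+0.0000, +0.5556, -0.5556, +0.5556, -0.4444, +0.3333]
  T[1,:] = [+0.0000, -0.3704, +0.2037, -0.0370, +0.4630, +0.7778]
  T[2,:] = [+0.0000, +0.0505, +0.0404, -0.4949, -0.6768, +0.0303]
  T[3,:] = [+0.0000, -0.0526, +0.1454, -0.1928, +0.5175, -1.1566]
  T[4,:] = [+0.0000, -0.4591, +0.3723, -0.3688, +0.0791, -0.0463]
  T[5,:] = [+0.0000, -0.6178, +0.4557, -0.5118, -0.0709, +0.9293]
|λ(T)| sorted: 1.1253, 0.9057, 0.9057, 0.1355, 0.0269, 0.0000.
ρ = 1.1253; 1.1253 > 1: divergent.

1.1253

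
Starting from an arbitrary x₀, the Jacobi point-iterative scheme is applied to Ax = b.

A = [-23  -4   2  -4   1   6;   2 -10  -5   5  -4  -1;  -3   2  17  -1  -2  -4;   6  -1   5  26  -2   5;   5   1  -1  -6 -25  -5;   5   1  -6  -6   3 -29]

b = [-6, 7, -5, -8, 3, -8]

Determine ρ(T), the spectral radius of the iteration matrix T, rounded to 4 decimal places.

Write A = D+L+U with D = diag(-23, -10, 17, 26, -25, -29).
Jacobi T = -D⁻¹(L+U): T[5,0] = -(5)/(-29) = +0.1724; T[5,5] = 0.
  T[0,:] = [+0.0000 -0.1739 +0.0870 -0.1739 +0.0435 +0.2609]
  T[1,:] = [+0.2000 +0.0000 -0.5000 +0.5000 -0.4000 -0.1000]
  T[2,:] = [+0.1765 -0.1176 +0.0000 +0.0588 +0.1176 +0.2353]
  T[3,:] = [-0.2308 +0.0385 -0.1923 +0.0000 +0.0769 -0.1923]
  T[4,:] = [+0.2000 +0.0400 -0.0400 -0.2400 +0.0000 -0.2000]
  T[5,:] = [+0.1724 +0.0345 -0.2069 -0.2069 +0.1034 +0.0000]
|λ(T)| sorted: 0.5599, 0.3647, 0.3647, 0.2874, 0.2874, 0.1305.
spectral radius ρ = 0.5599; 0.5599 < 1, so it converges for any x₀.

0.5599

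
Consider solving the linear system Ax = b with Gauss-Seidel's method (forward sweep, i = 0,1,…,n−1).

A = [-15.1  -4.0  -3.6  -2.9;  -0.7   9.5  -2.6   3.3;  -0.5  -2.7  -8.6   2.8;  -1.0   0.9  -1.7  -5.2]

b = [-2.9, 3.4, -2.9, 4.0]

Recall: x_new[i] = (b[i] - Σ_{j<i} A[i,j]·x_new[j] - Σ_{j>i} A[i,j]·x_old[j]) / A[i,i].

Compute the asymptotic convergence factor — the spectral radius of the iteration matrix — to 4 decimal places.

Let D = diag(-15.1, 9.5, -8.6, -5.2); L, U the strict triangles.
T_GS = -(D+L)⁻¹U: row 0 first, T[0,2] = -(-3.6)/(-15.1) = -0.2384; later rows by forward substitution.
  T[0,:] = [+0.0000, -0.2649, -0.2384, -0.1921]
  T[1,:] = [+0.0000, -0.0195, +0.2561, -0.3615]
  T[2,:] = [+0.0000, +0.0215, -0.0665, +0.4502]
  T[3,:] = [+0.0000, +0.0405, +0.1119, -0.1728]
|eigenvalues of T|: 0.2915, 0.1422, 0.1095, 0.0000.
ρ = 0.2915; 0.2915 < 1 ⇒ converges.

0.2915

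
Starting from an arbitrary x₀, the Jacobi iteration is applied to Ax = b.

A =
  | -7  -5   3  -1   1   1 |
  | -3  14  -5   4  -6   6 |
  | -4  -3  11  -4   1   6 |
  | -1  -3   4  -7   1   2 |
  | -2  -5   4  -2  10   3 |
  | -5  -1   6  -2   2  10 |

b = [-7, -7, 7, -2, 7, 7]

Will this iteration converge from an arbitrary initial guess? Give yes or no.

no

A = D + L + U where D = diag(-7, 14, 11, -7, 10, 10).
Jacobi T = -D⁻¹(L+U): T[4,5] = -(3)/(10) = -0.3000; T[4,4] = 0.
  T[0,:] = [+0.0000  -0.7143  +0.4286  -0.1429  +0.1429  +0.1429]
  T[1,:] = [+0.2143  +0.0000  +0.3571  -0.2857  +0.4286  -0.4286]
  T[2,:] = [+0.3636  +0.2727  +0.0000  +0.3636  -0.0909  -0.5455]
  T[3,:] = [-0.1429  -0.4286  +0.5714  +0.0000  +0.1429  +0.2857]
  T[4,:] = [+0.2000  +0.5000  -0.4000  +0.2000  +0.0000  -0.3000]
  T[5,:] = [+0.5000  +0.1000  -0.6000  +0.2000  -0.2000  +0.0000]
|roots of det(T-λI)|: 1.3401, 0.7497, 0.5196, 0.3044, 0.3044, 0.1306.
spectral radius ρ = 1.3401; 1.3401 > 1: divergent.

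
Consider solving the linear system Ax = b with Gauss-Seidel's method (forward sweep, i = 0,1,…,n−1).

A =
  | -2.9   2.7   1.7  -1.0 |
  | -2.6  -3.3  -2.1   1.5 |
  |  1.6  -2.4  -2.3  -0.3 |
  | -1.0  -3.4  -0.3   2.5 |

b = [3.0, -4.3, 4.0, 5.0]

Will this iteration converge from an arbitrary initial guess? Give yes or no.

Write A = D+L+U with D = diag(-2.9, -3.3, -2.3, 2.5).
GS T = -(D+L)⁻¹U: row 0 first, T[0,1] = -(2.7)/(-2.9) = +0.9310; later rows by forward substitution.
  T[0,:] = [+0.0000  +0.9310  +0.5862  -0.3448]
  T[1,:] = [+0.0000  -0.7335  -1.0982  +0.7262]
  T[2,:] = [+0.0000  +1.4131  +1.5538  -1.1281]
  T[3,:] = [+0.0000  -0.4556  -1.0726  +0.7144]
eigenvalue magnitudes: 1.4679, 0.1451, 0.1451, 0.0000.
ρ(T) = max|λ| = 1.4679; 1.4679 > 1 ⇒ diverges.

no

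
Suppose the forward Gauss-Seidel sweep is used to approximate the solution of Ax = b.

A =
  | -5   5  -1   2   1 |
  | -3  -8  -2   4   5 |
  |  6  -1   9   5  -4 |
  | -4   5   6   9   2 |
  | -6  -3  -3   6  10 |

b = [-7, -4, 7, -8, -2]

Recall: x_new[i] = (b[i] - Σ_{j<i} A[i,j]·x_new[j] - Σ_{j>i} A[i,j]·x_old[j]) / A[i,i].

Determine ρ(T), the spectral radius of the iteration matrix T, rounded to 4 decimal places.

1.1223

Diagonal D = diag(-5, -8, 9, 9, 10); L, U strict lower/upper.
Gauss-Seidel: T = -(D+L)⁻¹U, row 0 first, T[0,2] = -(-1)/(-5) = -0.2000; later rows by forward substitution.
  T[0,:] = [+0.0000  +1.0000  -0.2000  +0.4000  +0.2000]
  T[1,:] = [+0.0000  -0.3750  -0.1750  +0.3500  +0.5500]
  T[2,:] = [+0.0000  -0.7083  +0.1139  -0.7833  +0.3722]
  T[3,:] = [+0.0000  +1.1250  -0.0676  +0.5056  -0.6870]
  T[4,:] = [+0.0000  -0.4000  -0.0978  -0.1933  +0.8089]
|λ(T)| sorted: 1.1223, 0.6005, 0.5789, 0.0475, 0.0000.
ρ = 1.1223; 1.1223 > 1, so it fails to converge.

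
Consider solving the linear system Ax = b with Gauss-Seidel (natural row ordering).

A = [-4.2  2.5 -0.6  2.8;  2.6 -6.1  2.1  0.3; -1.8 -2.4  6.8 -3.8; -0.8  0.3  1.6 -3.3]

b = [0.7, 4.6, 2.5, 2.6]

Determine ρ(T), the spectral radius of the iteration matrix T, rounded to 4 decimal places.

0.5892

A = D + L + U where D = diag(-4.2, -6.1, 6.8, -3.3).
T_GS = -(D+L)⁻¹U: row 0 first, T[0,2] = -(-0.6)/(-4.2) = -0.1429; later rows by forward substitution.
  T[0,:] = [+0.0000 +0.5952 -0.1429 +0.6667]
  T[1,:] = [+0.0000 +0.2537 +0.2834 +0.3333]
  T[2,:] = [+0.0000 +0.2471 +0.0622 +0.8529]
  T[3,:] = [+0.0000 -0.0014 +0.0906 +0.2822]
moduli |λ_i(T)| = 0.5892, 0.2216, 0.2126, 0.0000.
ρ = 0.5892; 0.5892 < 1 ⇒ converges.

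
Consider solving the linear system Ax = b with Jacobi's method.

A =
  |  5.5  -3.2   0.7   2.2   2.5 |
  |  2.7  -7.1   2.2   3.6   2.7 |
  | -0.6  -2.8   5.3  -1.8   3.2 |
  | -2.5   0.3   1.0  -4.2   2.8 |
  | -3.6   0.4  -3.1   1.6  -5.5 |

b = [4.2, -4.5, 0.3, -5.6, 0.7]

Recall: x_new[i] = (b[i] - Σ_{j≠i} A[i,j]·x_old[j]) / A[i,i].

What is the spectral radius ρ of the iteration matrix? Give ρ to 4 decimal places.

Diagonal D = diag(5.5, -7.1, 5.3, -4.2, -5.5); L, U strict lower/upper.
T_J = -D⁻¹(L+U): T[2,3] = -(-1.8)/(5.3) = +0.3396; T[2,2] = 0.
  T[0,:] = [+0.0000, +0.5818, -0.1273, -0.4000, -0.4545]
  T[1,:] = [+0.3803, +0.0000, +0.3099, +0.5070, +0.3803]
  T[2,:] = [+0.1132, +0.5283, +0.0000, +0.3396, -0.6038]
  T[3,:] = [-0.5952, +0.0714, +0.2381, +0.0000, +0.6667]
  T[4,:] = [-0.6545, +0.0727, -0.5636, +0.2909, +0.0000]
|roots of det(T-λI)|: 1.1241, 0.8510, 0.8510, 0.7502, 0.2175.
ρ = 1.1241; 1.1241 > 1, so it fails to converge.

1.1241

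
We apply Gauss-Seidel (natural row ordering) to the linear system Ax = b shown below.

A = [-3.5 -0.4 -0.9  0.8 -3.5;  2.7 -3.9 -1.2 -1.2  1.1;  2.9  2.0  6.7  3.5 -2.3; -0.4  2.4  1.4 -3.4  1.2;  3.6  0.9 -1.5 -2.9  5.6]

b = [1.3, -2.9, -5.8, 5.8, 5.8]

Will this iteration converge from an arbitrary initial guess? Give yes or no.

no

Diagonal D = diag(-3.5, -3.9, 6.7, -3.4, 5.6); L, U strict lower/upper.
GS T = -(D+L)⁻¹U: row 0 first, T[0,3] = -(0.8)/(-3.5) = +0.2286; later rows by forward substitution.
  T[0,:] = [+0.0000, -0.1143, -0.2571, +0.2286, -1.0000]
  T[1,:] = [+0.0000, -0.0791, -0.4857, -0.1495, -0.4103]
  T[2,:] = [+0.0000, +0.0731, +0.2563, -0.5767, +0.8986]
  T[3,:] = [+0.0000, -0.0123, -0.2071, -0.3699, +0.5510]
  T[4,:] = [+0.0000, +0.0994, +0.2048, -0.4689, +1.2348]
moduli |λ_i(T)| = 1.2036, 0.4195, 0.2206, 0.0374, 0.0000.
ρ = 1.2036; 1.2036 > 1 ⇒ diverges.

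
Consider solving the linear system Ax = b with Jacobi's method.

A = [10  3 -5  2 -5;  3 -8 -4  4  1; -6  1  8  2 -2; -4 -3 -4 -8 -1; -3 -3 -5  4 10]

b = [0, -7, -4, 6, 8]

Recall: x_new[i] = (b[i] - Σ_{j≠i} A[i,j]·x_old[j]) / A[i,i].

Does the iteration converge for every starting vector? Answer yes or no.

no

A = D + L + U where D = diag(10, -8, 8, -8, 10).
Jacobi: T = -D⁻¹(L+U), T[0,1] = -(3)/(10) = -0.3000; T[0,0] = 0.
  T[0,:] = [+0.0000 -0.3000 +0.5000 -0.2000 +0.5000]
  T[1,:] = [+0.3750 +0.0000 -0.5000 +0.5000 +0.1250]
  T[2,:] = [+0.7500 -0.1250 +0.0000 -0.2500 +0.2500]
  T[3,:] = [-0.5000 -0.3750 -0.5000 +0.0000 -0.1250]
  T[4,:] = [+0.3000 +0.3000 +0.5000 -0.4000 +0.0000]
moduli |λ_i(T)| = 1.2004, 0.6533, 0.6533, 0.4842, 0.0729.
ρ = 1.2004; 1.2004 > 1, so it fails to converge.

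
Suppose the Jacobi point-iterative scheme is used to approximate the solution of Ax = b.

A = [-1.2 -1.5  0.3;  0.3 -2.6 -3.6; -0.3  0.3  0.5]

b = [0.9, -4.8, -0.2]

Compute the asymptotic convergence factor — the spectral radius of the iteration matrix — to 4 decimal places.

1.2787

Split A = D + L + U, D = diag(-1.2, -2.6, 0.5).
Jacobi: T = -D⁻¹(L+U), T[2,1] = -(0.3)/(0.5) = -0.6000; T[2,2] = 0.
  T[0,:] = [+0.0000  -1.2500  +0.2500]
  T[1,:] = [+0.1154  +0.0000  -1.3846]
  T[2,:] = [+0.6000  -0.6000  +0.0000]
|eigenvalues of T|: 1.2787, 0.8936, 0.8936.
ρ(T) = max|λ| = 1.2787; 1.2787 > 1: divergent.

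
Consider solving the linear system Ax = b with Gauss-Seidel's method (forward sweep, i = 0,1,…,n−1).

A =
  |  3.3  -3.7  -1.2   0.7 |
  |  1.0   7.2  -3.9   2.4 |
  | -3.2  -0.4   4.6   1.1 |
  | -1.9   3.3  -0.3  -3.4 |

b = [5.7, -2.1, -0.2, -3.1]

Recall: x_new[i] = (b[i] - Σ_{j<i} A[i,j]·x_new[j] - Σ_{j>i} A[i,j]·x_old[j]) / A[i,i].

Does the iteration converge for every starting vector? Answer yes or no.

Diagonal D = diag(3.3, 7.2, 4.6, -3.4); L, U strict lower/upper.
GS T = -(D+L)⁻¹U: row 0 first, T[0,1] = -(-3.7)/(3.3) = +1.1212; later rows by forward substitution.
  T[0,:] = [+0.0000  +1.1212  +0.3636  -0.2121]
  T[1,:] = [+0.0000  -0.1557  +0.4912  -0.3039]
  T[2,:] = [+0.0000  +0.7664  +0.2957  -0.4131]
  T[3,:] = [+0.0000  -0.8453  +0.2474  -0.1399]
|roots of det(T-λI)|: 0.8332, 0.6925, 0.1407, 0.0000.
ρ = 0.8332; 0.8332 < 1: convergent.

yes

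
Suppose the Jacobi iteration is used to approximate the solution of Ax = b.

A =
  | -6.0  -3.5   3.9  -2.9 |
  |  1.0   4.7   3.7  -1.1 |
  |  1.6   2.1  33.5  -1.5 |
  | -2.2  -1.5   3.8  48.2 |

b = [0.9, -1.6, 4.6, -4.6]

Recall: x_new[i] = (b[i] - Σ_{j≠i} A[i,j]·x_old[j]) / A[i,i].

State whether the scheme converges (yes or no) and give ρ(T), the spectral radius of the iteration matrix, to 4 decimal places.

yes, ρ = 0.4159

Let D = diag(-6, 4.7, 33.5, 48.2); L, U the strict triangles.
Jacobi: T = -D⁻¹(L+U), T[0,1] = -(-3.5)/(-6) = -0.5833; T[0,0] = 0.
  T[0,:] = [+0.0000, -0.5833, +0.6500, -0.4833]
  T[1,:] = [-0.2128, +0.0000, -0.7872, +0.2340]
  T[2,:] = [-0.0478, -0.0627, +0.0000, +0.0448]
  T[3,:] = [+0.0456, +0.0311, -0.0788, +0.0000]
eigenvalue magnitudes: 0.4159, 0.2901, 0.1112, 0.1112.
spectral radius ρ = 0.4159; 0.4159 < 1: convergent.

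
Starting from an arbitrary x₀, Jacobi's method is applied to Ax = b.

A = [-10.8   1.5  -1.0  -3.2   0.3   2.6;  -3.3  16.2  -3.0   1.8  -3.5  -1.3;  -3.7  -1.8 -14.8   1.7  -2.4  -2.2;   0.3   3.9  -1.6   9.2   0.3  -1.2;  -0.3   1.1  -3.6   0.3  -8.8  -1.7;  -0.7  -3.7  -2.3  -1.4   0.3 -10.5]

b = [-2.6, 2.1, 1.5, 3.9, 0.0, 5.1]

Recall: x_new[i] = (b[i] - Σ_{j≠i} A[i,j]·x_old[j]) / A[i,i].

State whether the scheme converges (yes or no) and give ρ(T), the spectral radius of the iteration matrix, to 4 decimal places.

Diagonal D = diag(-10.8, 16.2, -14.8, 9.2, -8.8, -10.5); L, U strict lower/upper.
Jacobi: T = -D⁻¹(L+U), T[0,3] = -(-3.2)/(-10.8) = -0.2963; T[0,0] = 0.
  T[0,:] = [+0.0000  +0.1389  -0.0926  -0.2963  +0.0278  +0.2407]
  T[1,:] = [+0.2037  +0.0000  +0.1852  -0.1111  +0.2160  +0.0802]
  T[2,:] = [-0.2500  -0.1216  +0.0000  +0.1149  -0.1622  -0.1486]
  T[3,:] = [-0.0326  -0.4239  +0.1739  +0.0000  -0.0326  +0.1304]
  T[4,:] = [-0.0341  +0.1250  -0.4091  +0.0341  +0.0000  -0.1932]
  T[5,:] = [-0.0667  -0.3524  -0.2190  -0.1333  +0.0286  +0.0000]
|eigenvalues of T|: 0.5200, 0.3391, 0.3391, 0.2090, 0.1310, 0.0296.
ρ = 0.5200; 0.5200 < 1 ⇒ converges.

yes, ρ = 0.5200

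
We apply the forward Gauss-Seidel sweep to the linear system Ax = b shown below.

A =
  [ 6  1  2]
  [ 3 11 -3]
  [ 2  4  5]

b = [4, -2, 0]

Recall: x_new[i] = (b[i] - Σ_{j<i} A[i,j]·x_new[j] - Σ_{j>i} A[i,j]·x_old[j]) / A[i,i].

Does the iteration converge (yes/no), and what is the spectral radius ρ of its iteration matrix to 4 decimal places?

yes, ρ = 0.2021

Split A = D + L + U, D = diag(6, 11, 5).
Gauss-Seidel: T = -(D+L)⁻¹U, row 0 first, T[0,1] = -(1)/(6) = -0.1667; later rows by forward substitution.
  T[0,:] = [+0.0000, -0.1667, -0.3333]
  T[1,:] = [+0.0000, +0.0455, +0.3636]
  T[2,:] = [+0.0000, +0.0303, -0.1576]
|λ(T)| sorted: 0.2021, 0.0900, 0.0000.
ρ(T) = max|λ| = 0.2021; 0.2021 < 1 ⇒ converges.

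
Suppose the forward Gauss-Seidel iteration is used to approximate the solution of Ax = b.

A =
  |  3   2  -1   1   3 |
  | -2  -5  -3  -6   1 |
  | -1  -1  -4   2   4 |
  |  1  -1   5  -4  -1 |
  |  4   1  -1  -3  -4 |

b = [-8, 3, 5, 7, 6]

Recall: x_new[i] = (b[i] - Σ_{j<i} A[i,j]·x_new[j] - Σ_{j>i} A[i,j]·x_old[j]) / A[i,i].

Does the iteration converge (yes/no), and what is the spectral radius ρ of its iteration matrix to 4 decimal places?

A = D + L + U where D = diag(3, -5, -4, -4, -4).
Gauss-Seidel: T = -(D+L)⁻¹U, row 0 first, T[0,3] = -(1)/(3) = -0.3333; later rows by forward substitution.
  T[0,:] = [+0.0000, -0.6667, +0.3333, -0.3333, -1.0000]
  T[1,:] = [+0.0000, +0.2667, -0.7333, -1.0667, +0.6000]
  T[2,:] = [+0.0000, +0.1000, +0.1000, +0.8500, +1.1000]
  T[3,:] = [+0.0000, -0.1083, +0.3917, +1.2458, +0.7250]
  T[4,:] = [+0.0000, -0.5437, -0.1688, -1.7469, -1.6688]
eigenvalue magnitudes: 1.2705, 0.9690, 0.9690, 0.0419, 0.0000.
spectral radius ρ = 1.2705; 1.2705 > 1 ⇒ diverges.

no, ρ = 1.2705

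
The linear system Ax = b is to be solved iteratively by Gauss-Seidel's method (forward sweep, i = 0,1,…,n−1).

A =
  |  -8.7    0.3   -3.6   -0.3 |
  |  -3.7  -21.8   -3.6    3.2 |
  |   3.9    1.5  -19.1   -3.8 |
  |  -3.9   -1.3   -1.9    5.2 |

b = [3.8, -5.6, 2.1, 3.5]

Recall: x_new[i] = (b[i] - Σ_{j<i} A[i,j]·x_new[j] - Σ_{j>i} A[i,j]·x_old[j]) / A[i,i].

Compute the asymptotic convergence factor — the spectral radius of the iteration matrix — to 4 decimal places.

Let D = diag(-8.7, -21.8, -19.1, 5.2); L, U the strict triangles.
T_GS = -(D+L)⁻¹U: row 0 first, T[0,2] = -(-3.6)/(-8.7) = -0.4138; later rows by forward substitution.
  T[0,:] = [+0.0000  +0.0345  -0.4138  -0.0345]
  T[1,:] = [+0.0000  -0.0059  -0.0949  +0.1526]
  T[2,:] = [+0.0000  +0.0066  -0.0919  -0.1940]
  T[3,:] = [+0.0000  +0.0268  -0.3677  -0.0586]
|λ(T)| sorted: 0.3469, 0.2026, 0.0121, 0.0000.
ρ(T) = max|λ| = 0.3469; 0.3469 < 1: convergent.

0.3469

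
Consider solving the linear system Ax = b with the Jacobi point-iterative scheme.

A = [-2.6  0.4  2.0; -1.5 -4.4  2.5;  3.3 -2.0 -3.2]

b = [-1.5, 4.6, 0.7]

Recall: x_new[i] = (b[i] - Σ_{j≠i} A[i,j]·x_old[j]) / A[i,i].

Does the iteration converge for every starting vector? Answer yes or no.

A = D + L + U where D = diag(-2.6, -4.4, -3.2).
T_J = -D⁻¹(L+U): T[2,1] = -(-2)/(-3.2) = -0.6250; T[2,2] = 0.
  T[0,:] = [+0.0000 +0.1538 +0.7692]
  T[1,:] = [-0.3409 +0.0000 +0.5682]
  T[2,:] = [+1.0312 -0.6250 +0.0000]
eigenvalue magnitudes: 0.8314, 0.5528, 0.5528.
spectral radius ρ = 0.8314; 0.8314 < 1, so it converges for any x₀.

yes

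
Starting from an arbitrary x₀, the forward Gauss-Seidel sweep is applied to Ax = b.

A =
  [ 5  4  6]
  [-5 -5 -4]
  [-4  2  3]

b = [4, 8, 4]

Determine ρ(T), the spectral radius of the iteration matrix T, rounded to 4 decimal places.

Split A = D + L + U, D = diag(5, -5, 3).
Gauss-Seidel: T = -(D+L)⁻¹U, row 0 first, T[0,1] = -(4)/(5) = -0.8000; later rows by forward substitution.
  T[0,:] = [+0.0000, -0.8000, -1.2000]
  T[1,:] = [+0.0000, +0.8000, +0.4000]
  T[2,:] = [+0.0000, -1.6000, -1.8667]
moduli |λ_i(T)| = 1.6000, 0.5333, 0.0000.
ρ = 1.6000; 1.6000 > 1, so it fails to converge.

1.6000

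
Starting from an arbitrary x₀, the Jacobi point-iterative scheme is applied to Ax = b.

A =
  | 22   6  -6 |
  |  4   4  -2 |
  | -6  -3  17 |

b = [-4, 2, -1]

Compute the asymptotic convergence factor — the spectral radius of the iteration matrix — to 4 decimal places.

0.7637

Diagonal D = diag(22, 4, 17); L, U strict lower/upper.
Jacobi: T = -D⁻¹(L+U), T[1,2] = -(-2)/(4) = +0.5000; T[1,1] = 0.
  T[0,:] = [+0.0000  -0.2727  +0.2727]
  T[1,:] = [-1.0000  +0.0000  +0.5000]
  T[2,:] = [+0.3529  +0.1765  +0.0000]
|eigenvalues of T|: 0.7637, 0.5225, 0.2412.
ρ(T) = max|λ| = 0.7637; 0.7637 < 1, so it converges for any x₀.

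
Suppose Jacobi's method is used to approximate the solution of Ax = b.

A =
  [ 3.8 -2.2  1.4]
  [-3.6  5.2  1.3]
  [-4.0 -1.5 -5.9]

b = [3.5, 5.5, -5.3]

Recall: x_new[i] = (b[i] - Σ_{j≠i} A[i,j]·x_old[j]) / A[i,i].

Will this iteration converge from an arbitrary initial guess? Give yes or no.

yes

Write A = D+L+U with D = diag(3.8, 5.2, -5.9).
T_J = -D⁻¹(L+U): T[0,1] = -(-2.2)/(3.8) = +0.5789; T[0,0] = 0.
  T[0,:] = [+0.0000, +0.5789, -0.3684]
  T[1,:] = [+0.6923, +0.0000, -0.2500]
  T[2,:] = [-0.6780, -0.2542, +0.0000]
|eigenvalues of T|: 0.9419, 0.6918, 0.2501.
ρ = 0.9419; 0.9419 < 1 ⇒ converges.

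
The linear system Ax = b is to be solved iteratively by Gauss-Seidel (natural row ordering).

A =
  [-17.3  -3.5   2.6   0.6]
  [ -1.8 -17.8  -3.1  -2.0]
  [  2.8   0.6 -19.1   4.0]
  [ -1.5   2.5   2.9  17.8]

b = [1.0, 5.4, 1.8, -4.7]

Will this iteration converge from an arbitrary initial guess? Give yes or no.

A = D + L + U where D = diag(-17.3, -17.8, -19.1, 17.8).
Gauss-Seidel: T = -(D+L)⁻¹U, row 0 first, T[0,3] = -(0.6)/(-17.3) = +0.0347; later rows by forward substitution.
  T[0,:] = [+0.0000  -0.2023  +0.1503  +0.0347]
  T[1,:] = [+0.0000  +0.0205  -0.1894  -0.1159]
  T[2,:] = [+0.0000  -0.0290  +0.0161  +0.2109]
  T[3,:] = [+0.0000  -0.0152  +0.0366  -0.0152]
|eigenvalues of T|: 0.1502, 0.0672, 0.0616, 0.0000.
ρ(T) = max|λ| = 0.1502; 0.1502 < 1 ⇒ converges.

yes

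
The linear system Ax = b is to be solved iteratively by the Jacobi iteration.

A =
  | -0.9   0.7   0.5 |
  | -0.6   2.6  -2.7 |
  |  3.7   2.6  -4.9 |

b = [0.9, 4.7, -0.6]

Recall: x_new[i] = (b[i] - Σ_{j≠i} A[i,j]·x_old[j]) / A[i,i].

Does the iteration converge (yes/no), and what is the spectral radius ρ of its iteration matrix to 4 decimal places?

no, ρ = 1.2938

Split A = D + L + U, D = diag(-0.9, 2.6, -4.9).
Jacobi T = -D⁻¹(L+U): T[0,2] = -(0.5)/(-0.9) = +0.5556; T[0,0] = 0.
  T[0,:] = [+0.0000, +0.7778, +0.5556]
  T[1,:] = [+0.2308, +0.0000, +1.0385]
  T[2,:] = [+0.7551, +0.5306, +0.0000]
|λ(T)| sorted: 1.2938, 0.7239, 0.7239.
spectral radius ρ = 1.2938; 1.2938 > 1: divergent.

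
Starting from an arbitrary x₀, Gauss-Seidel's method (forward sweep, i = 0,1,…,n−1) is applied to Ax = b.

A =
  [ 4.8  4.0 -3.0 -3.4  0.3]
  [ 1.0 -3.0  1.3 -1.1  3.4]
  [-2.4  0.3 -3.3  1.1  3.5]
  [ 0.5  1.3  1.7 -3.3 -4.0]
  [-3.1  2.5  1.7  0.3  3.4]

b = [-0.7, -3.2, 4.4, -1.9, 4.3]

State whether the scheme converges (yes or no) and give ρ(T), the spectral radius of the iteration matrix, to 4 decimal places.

no, ρ = 1.2240

A = D + L + U where D = diag(4.8, -3, -3.3, -3.3, 3.4).
T_GS = -(D+L)⁻¹U: row 0 first, T[0,3] = -(-3.4)/(4.8) = +0.7083; later rows by forward substitution.
  T[0,:] = [+0.0000 -0.8333 +0.6250 +0.7083 -0.0625]
  T[1,:] = [+0.0000 -0.2778 +0.6417 -0.1306 +1.1125]
  T[2,:] = [+0.0000 +0.5808 -0.3962 -0.1937 +1.2072]
  T[3,:] = [+0.0000 +0.0635 +0.1434 -0.0439 -0.1614]
  T[4,:] = [+0.0000 -0.8516 +0.2835 +0.8425 -1.4644]
moduli |λ_i(T)| = 1.2240, 0.7880, 0.7880, 0.1750, 0.0000.
ρ = 1.2240; 1.2240 > 1, so it fails to converge.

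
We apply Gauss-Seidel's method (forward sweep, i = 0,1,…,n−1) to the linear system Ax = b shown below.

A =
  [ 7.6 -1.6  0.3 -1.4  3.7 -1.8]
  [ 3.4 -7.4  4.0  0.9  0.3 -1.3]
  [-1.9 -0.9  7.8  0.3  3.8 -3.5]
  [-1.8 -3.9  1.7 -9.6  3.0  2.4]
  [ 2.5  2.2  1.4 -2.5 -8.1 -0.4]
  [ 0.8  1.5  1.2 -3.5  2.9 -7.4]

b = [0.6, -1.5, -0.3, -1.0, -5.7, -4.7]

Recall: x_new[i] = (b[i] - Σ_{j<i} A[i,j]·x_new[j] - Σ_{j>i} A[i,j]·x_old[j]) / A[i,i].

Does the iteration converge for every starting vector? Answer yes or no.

yes

A = D + L + U where D = diag(7.6, -7.4, 7.8, -9.6, -8.1, -7.4).
T_GS = -(D+L)⁻¹U: row 0 first, T[0,2] = -(0.3)/(7.6) = -0.0395; later rows by forward substitution.
  T[0,:] = [+0.0000, +0.2105, -0.0395, +0.1842, -0.4868, +0.2368]
  T[1,:] = [+0.0000, +0.0967, +0.5224, +0.2063, -0.1831, -0.0669]
  T[2,:] = [+0.0000, +0.0624, +0.0507, +0.0302, -0.6269, +0.4987]
  T[3,:] = [+0.0000, -0.0677, -0.1959, -0.1130, +0.3672, +0.3211]
  T[4,:] = [+0.0000, +0.1229, +0.1989, +0.1530, -0.4217, -0.0073]
  T[5,:] = [+0.0000, +0.1327, +0.2804, +0.1800, -0.5303, -0.0618]
eigenvalue magnitudes: 0.5846, 0.2176, 0.1972, 0.1972, 0.0015, 0.0000.
spectral radius ρ = 0.5846; 0.5846 < 1 ⇒ converges.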